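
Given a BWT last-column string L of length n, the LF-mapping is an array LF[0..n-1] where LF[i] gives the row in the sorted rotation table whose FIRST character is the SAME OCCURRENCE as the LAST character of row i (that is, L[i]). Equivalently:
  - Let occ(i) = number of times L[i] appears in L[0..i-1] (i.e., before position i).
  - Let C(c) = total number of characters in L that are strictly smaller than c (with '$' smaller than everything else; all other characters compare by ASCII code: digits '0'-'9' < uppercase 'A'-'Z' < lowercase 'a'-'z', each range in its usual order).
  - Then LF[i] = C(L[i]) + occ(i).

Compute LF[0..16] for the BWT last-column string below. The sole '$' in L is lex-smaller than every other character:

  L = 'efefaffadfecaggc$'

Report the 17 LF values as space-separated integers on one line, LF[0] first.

Char counts: '$':1, 'a':3, 'c':2, 'd':1, 'e':3, 'f':5, 'g':2
C (first-col start): C('$')=0, C('a')=1, C('c')=4, C('d')=6, C('e')=7, C('f')=10, C('g')=15
L[0]='e': occ=0, LF[0]=C('e')+0=7+0=7
L[1]='f': occ=0, LF[1]=C('f')+0=10+0=10
L[2]='e': occ=1, LF[2]=C('e')+1=7+1=8
L[3]='f': occ=1, LF[3]=C('f')+1=10+1=11
L[4]='a': occ=0, LF[4]=C('a')+0=1+0=1
L[5]='f': occ=2, LF[5]=C('f')+2=10+2=12
L[6]='f': occ=3, LF[6]=C('f')+3=10+3=13
L[7]='a': occ=1, LF[7]=C('a')+1=1+1=2
L[8]='d': occ=0, LF[8]=C('d')+0=6+0=6
L[9]='f': occ=4, LF[9]=C('f')+4=10+4=14
L[10]='e': occ=2, LF[10]=C('e')+2=7+2=9
L[11]='c': occ=0, LF[11]=C('c')+0=4+0=4
L[12]='a': occ=2, LF[12]=C('a')+2=1+2=3
L[13]='g': occ=0, LF[13]=C('g')+0=15+0=15
L[14]='g': occ=1, LF[14]=C('g')+1=15+1=16
L[15]='c': occ=1, LF[15]=C('c')+1=4+1=5
L[16]='$': occ=0, LF[16]=C('$')+0=0+0=0

Answer: 7 10 8 11 1 12 13 2 6 14 9 4 3 15 16 5 0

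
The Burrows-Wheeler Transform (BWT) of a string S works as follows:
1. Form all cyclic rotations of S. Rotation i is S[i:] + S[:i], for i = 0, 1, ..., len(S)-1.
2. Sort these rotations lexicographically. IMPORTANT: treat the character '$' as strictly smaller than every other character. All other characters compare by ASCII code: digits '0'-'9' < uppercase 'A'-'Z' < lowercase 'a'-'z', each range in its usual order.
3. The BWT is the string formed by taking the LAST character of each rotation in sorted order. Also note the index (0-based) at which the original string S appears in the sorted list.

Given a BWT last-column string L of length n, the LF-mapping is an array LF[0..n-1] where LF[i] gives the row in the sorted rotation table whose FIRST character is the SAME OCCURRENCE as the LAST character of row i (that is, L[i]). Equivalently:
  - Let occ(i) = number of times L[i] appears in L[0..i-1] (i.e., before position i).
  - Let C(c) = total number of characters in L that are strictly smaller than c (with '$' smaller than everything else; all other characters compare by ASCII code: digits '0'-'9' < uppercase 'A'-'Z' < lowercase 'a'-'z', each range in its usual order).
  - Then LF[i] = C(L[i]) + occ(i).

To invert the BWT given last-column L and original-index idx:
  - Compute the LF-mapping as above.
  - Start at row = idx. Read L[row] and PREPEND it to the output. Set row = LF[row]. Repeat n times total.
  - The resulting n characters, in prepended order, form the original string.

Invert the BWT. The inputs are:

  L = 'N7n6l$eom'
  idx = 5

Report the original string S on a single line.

Answer: lemon76N$

Derivation:
LF mapping: 3 2 7 1 5 0 4 8 6
Walk LF starting at row 5, prepending L[row]:
  step 1: row=5, L[5]='$', prepend. Next row=LF[5]=0
  step 2: row=0, L[0]='N', prepend. Next row=LF[0]=3
  step 3: row=3, L[3]='6', prepend. Next row=LF[3]=1
  step 4: row=1, L[1]='7', prepend. Next row=LF[1]=2
  step 5: row=2, L[2]='n', prepend. Next row=LF[2]=7
  step 6: row=7, L[7]='o', prepend. Next row=LF[7]=8
  step 7: row=8, L[8]='m', prepend. Next row=LF[8]=6
  step 8: row=6, L[6]='e', prepend. Next row=LF[6]=4
  step 9: row=4, L[4]='l', prepend. Next row=LF[4]=5
Reversed output: lemon76N$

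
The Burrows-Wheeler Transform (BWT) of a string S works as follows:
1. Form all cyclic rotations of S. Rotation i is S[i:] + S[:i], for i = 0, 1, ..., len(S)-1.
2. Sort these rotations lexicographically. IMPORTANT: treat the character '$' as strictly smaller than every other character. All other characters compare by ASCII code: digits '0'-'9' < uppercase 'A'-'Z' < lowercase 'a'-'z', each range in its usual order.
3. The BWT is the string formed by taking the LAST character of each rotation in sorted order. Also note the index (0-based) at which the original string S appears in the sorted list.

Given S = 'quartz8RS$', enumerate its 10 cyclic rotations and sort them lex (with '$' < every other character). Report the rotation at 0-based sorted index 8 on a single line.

Answer: uartz8RS$q

Derivation:
All 10 rotations (rotation i = S[i:]+S[:i]):
  rot[0] = quartz8RS$
  rot[1] = uartz8RS$q
  rot[2] = artz8RS$qu
  rot[3] = rtz8RS$qua
  rot[4] = tz8RS$quar
  rot[5] = z8RS$quart
  rot[6] = 8RS$quartz
  rot[7] = RS$quartz8
  rot[8] = S$quartz8R
  rot[9] = $quartz8RS
Sorted (with $ < everything):
  sorted[0] = $quartz8RS
  sorted[1] = 8RS$quartz
  sorted[2] = RS$quartz8
  sorted[3] = S$quartz8R
  sorted[4] = artz8RS$qu
  sorted[5] = quartz8RS$
  sorted[6] = rtz8RS$qua
  sorted[7] = tz8RS$quar
  sorted[8] = uartz8RS$q
  sorted[9] = z8RS$quart
sorted[8] = uartz8RS$q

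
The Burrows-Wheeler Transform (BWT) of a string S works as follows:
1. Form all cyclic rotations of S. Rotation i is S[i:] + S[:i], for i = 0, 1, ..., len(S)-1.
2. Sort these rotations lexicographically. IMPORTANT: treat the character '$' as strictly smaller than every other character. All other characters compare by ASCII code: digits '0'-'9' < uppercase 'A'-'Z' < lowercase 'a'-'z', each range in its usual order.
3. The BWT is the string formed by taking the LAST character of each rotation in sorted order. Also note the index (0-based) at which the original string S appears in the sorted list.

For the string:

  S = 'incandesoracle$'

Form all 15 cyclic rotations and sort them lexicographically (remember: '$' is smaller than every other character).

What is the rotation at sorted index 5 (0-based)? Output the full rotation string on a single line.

All 15 rotations (rotation i = S[i:]+S[:i]):
  rot[0] = incandesoracle$
  rot[1] = ncandesoracle$i
  rot[2] = candesoracle$in
  rot[3] = andesoracle$inc
  rot[4] = ndesoracle$inca
  rot[5] = desoracle$incan
  rot[6] = esoracle$incand
  rot[7] = soracle$incande
  rot[8] = oracle$incandes
  rot[9] = racle$incandeso
  rot[10] = acle$incandesor
  rot[11] = cle$incandesora
  rot[12] = le$incandesorac
  rot[13] = e$incandesoracl
  rot[14] = $incandesoracle
Sorted (with $ < everything):
  sorted[0] = $incandesoracle
  sorted[1] = acle$incandesor
  sorted[2] = andesoracle$inc
  sorted[3] = candesoracle$in
  sorted[4] = cle$incandesora
  sorted[5] = desoracle$incan
  sorted[6] = e$incandesoracl
  sorted[7] = esoracle$incand
  sorted[8] = incandesoracle$
  sorted[9] = le$incandesorac
  sorted[10] = ncandesoracle$i
  sorted[11] = ndesoracle$inca
  sorted[12] = oracle$incandes
  sorted[13] = racle$incandeso
  sorted[14] = soracle$incande
sorted[5] = desoracle$incan

Answer: desoracle$incan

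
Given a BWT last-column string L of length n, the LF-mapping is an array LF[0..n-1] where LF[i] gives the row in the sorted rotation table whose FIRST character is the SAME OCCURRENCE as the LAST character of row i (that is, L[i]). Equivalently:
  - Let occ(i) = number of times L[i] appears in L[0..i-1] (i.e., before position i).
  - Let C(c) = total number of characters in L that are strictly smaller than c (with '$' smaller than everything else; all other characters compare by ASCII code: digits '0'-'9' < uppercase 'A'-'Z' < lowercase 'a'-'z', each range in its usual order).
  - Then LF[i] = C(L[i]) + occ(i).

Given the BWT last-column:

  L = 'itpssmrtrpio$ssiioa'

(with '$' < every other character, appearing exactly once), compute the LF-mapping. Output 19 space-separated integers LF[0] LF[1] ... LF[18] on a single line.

Char counts: '$':1, 'a':1, 'i':4, 'm':1, 'o':2, 'p':2, 'r':2, 's':4, 't':2
C (first-col start): C('$')=0, C('a')=1, C('i')=2, C('m')=6, C('o')=7, C('p')=9, C('r')=11, C('s')=13, C('t')=17
L[0]='i': occ=0, LF[0]=C('i')+0=2+0=2
L[1]='t': occ=0, LF[1]=C('t')+0=17+0=17
L[2]='p': occ=0, LF[2]=C('p')+0=9+0=9
L[3]='s': occ=0, LF[3]=C('s')+0=13+0=13
L[4]='s': occ=1, LF[4]=C('s')+1=13+1=14
L[5]='m': occ=0, LF[5]=C('m')+0=6+0=6
L[6]='r': occ=0, LF[6]=C('r')+0=11+0=11
L[7]='t': occ=1, LF[7]=C('t')+1=17+1=18
L[8]='r': occ=1, LF[8]=C('r')+1=11+1=12
L[9]='p': occ=1, LF[9]=C('p')+1=9+1=10
L[10]='i': occ=1, LF[10]=C('i')+1=2+1=3
L[11]='o': occ=0, LF[11]=C('o')+0=7+0=7
L[12]='$': occ=0, LF[12]=C('$')+0=0+0=0
L[13]='s': occ=2, LF[13]=C('s')+2=13+2=15
L[14]='s': occ=3, LF[14]=C('s')+3=13+3=16
L[15]='i': occ=2, LF[15]=C('i')+2=2+2=4
L[16]='i': occ=3, LF[16]=C('i')+3=2+3=5
L[17]='o': occ=1, LF[17]=C('o')+1=7+1=8
L[18]='a': occ=0, LF[18]=C('a')+0=1+0=1

Answer: 2 17 9 13 14 6 11 18 12 10 3 7 0 15 16 4 5 8 1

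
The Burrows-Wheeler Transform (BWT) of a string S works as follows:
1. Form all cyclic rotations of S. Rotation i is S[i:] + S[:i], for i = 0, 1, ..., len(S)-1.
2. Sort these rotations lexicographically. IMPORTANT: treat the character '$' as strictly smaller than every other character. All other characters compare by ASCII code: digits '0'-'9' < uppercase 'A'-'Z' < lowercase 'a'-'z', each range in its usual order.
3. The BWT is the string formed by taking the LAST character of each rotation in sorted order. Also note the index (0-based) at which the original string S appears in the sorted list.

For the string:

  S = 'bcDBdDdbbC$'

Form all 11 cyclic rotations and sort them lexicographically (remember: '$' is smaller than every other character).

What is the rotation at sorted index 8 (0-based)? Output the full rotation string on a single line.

All 11 rotations (rotation i = S[i:]+S[:i]):
  rot[0] = bcDBdDdbbC$
  rot[1] = cDBdDdbbC$b
  rot[2] = DBdDdbbC$bc
  rot[3] = BdDdbbC$bcD
  rot[4] = dDdbbC$bcDB
  rot[5] = DdbbC$bcDBd
  rot[6] = dbbC$bcDBdD
  rot[7] = bbC$bcDBdDd
  rot[8] = bC$bcDBdDdb
  rot[9] = C$bcDBdDdbb
  rot[10] = $bcDBdDdbbC
Sorted (with $ < everything):
  sorted[0] = $bcDBdDdbbC
  sorted[1] = BdDdbbC$bcD
  sorted[2] = C$bcDBdDdbb
  sorted[3] = DBdDdbbC$bc
  sorted[4] = DdbbC$bcDBd
  sorted[5] = bC$bcDBdDdb
  sorted[6] = bbC$bcDBdDd
  sorted[7] = bcDBdDdbbC$
  sorted[8] = cDBdDdbbC$b
  sorted[9] = dDdbbC$bcDB
  sorted[10] = dbbC$bcDBdD
sorted[8] = cDBdDdbbC$b

Answer: cDBdDdbbC$b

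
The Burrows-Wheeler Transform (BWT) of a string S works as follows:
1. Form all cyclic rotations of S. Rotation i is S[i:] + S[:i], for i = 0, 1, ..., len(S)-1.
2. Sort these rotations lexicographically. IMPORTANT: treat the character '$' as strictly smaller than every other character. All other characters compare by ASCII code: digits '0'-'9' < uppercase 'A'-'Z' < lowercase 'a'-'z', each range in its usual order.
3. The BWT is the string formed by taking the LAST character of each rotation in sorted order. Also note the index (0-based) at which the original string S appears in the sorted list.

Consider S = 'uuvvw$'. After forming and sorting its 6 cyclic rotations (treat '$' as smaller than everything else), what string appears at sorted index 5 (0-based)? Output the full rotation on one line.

Answer: w$uuvv

Derivation:
All 6 rotations (rotation i = S[i:]+S[:i]):
  rot[0] = uuvvw$
  rot[1] = uvvw$u
  rot[2] = vvw$uu
  rot[3] = vw$uuv
  rot[4] = w$uuvv
  rot[5] = $uuvvw
Sorted (with $ < everything):
  sorted[0] = $uuvvw
  sorted[1] = uuvvw$
  sorted[2] = uvvw$u
  sorted[3] = vvw$uu
  sorted[4] = vw$uuv
  sorted[5] = w$uuvv
sorted[5] = w$uuvv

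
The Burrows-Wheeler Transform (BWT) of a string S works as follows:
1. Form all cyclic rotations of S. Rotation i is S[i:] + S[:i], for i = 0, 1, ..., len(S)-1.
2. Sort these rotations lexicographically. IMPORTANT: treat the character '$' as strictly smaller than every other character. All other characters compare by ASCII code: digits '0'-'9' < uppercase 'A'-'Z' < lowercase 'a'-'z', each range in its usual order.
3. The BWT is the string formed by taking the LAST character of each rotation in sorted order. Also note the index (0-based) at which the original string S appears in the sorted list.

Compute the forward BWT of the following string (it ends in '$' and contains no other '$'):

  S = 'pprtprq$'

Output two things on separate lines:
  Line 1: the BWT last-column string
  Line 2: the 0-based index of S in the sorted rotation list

All 8 rotations (rotation i = S[i:]+S[:i]):
  rot[0] = pprtprq$
  rot[1] = prtprq$p
  rot[2] = rtprq$pp
  rot[3] = tprq$ppr
  rot[4] = prq$pprt
  rot[5] = rq$pprtp
  rot[6] = q$pprtpr
  rot[7] = $pprtprq
Sorted (with $ < everything):
  sorted[0] = $pprtprq  (last char: 'q')
  sorted[1] = pprtprq$  (last char: '$')
  sorted[2] = prq$pprt  (last char: 't')
  sorted[3] = prtprq$p  (last char: 'p')
  sorted[4] = q$pprtpr  (last char: 'r')
  sorted[5] = rq$pprtp  (last char: 'p')
  sorted[6] = rtprq$pp  (last char: 'p')
  sorted[7] = tprq$ppr  (last char: 'r')
Last column: q$tprppr
Original string S is at sorted index 1

Answer: q$tprppr
1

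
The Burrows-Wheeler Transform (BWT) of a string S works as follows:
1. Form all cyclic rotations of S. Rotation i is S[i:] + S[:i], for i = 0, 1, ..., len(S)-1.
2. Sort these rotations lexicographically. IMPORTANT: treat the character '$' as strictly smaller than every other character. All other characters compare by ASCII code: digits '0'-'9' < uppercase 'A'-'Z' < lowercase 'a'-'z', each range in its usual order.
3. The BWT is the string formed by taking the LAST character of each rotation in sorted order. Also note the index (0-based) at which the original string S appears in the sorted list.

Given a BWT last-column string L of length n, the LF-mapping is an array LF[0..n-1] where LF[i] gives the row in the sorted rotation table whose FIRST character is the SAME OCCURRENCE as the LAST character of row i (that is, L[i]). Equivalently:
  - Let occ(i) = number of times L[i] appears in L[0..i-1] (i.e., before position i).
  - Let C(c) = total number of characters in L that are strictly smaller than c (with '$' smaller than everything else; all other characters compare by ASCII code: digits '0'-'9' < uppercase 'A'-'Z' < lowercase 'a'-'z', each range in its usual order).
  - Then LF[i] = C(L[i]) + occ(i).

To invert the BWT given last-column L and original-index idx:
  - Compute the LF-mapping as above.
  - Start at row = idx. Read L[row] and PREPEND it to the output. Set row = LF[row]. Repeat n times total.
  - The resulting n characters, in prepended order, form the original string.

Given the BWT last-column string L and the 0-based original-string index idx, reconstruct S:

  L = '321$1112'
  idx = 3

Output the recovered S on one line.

LF mapping: 7 5 1 0 2 3 4 6
Walk LF starting at row 3, prepending L[row]:
  step 1: row=3, L[3]='$', prepend. Next row=LF[3]=0
  step 2: row=0, L[0]='3', prepend. Next row=LF[0]=7
  step 3: row=7, L[7]='2', prepend. Next row=LF[7]=6
  step 4: row=6, L[6]='1', prepend. Next row=LF[6]=4
  step 5: row=4, L[4]='1', prepend. Next row=LF[4]=2
  step 6: row=2, L[2]='1', prepend. Next row=LF[2]=1
  step 7: row=1, L[1]='2', prepend. Next row=LF[1]=5
  step 8: row=5, L[5]='1', prepend. Next row=LF[5]=3
Reversed output: 1211123$

Answer: 1211123$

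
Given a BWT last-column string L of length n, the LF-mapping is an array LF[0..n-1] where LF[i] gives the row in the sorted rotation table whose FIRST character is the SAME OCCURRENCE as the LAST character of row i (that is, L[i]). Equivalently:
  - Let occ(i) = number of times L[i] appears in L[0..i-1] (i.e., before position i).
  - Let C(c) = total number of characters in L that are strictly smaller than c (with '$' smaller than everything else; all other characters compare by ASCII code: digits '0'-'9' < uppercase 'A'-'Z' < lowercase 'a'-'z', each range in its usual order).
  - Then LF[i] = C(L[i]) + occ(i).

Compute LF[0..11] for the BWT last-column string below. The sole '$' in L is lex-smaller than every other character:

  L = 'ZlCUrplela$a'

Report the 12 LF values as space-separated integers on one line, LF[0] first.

Answer: 3 7 1 2 11 10 8 6 9 4 0 5

Derivation:
Char counts: '$':1, 'C':1, 'U':1, 'Z':1, 'a':2, 'e':1, 'l':3, 'p':1, 'r':1
C (first-col start): C('$')=0, C('C')=1, C('U')=2, C('Z')=3, C('a')=4, C('e')=6, C('l')=7, C('p')=10, C('r')=11
L[0]='Z': occ=0, LF[0]=C('Z')+0=3+0=3
L[1]='l': occ=0, LF[1]=C('l')+0=7+0=7
L[2]='C': occ=0, LF[2]=C('C')+0=1+0=1
L[3]='U': occ=0, LF[3]=C('U')+0=2+0=2
L[4]='r': occ=0, LF[4]=C('r')+0=11+0=11
L[5]='p': occ=0, LF[5]=C('p')+0=10+0=10
L[6]='l': occ=1, LF[6]=C('l')+1=7+1=8
L[7]='e': occ=0, LF[7]=C('e')+0=6+0=6
L[8]='l': occ=2, LF[8]=C('l')+2=7+2=9
L[9]='a': occ=0, LF[9]=C('a')+0=4+0=4
L[10]='$': occ=0, LF[10]=C('$')+0=0+0=0
L[11]='a': occ=1, LF[11]=C('a')+1=4+1=5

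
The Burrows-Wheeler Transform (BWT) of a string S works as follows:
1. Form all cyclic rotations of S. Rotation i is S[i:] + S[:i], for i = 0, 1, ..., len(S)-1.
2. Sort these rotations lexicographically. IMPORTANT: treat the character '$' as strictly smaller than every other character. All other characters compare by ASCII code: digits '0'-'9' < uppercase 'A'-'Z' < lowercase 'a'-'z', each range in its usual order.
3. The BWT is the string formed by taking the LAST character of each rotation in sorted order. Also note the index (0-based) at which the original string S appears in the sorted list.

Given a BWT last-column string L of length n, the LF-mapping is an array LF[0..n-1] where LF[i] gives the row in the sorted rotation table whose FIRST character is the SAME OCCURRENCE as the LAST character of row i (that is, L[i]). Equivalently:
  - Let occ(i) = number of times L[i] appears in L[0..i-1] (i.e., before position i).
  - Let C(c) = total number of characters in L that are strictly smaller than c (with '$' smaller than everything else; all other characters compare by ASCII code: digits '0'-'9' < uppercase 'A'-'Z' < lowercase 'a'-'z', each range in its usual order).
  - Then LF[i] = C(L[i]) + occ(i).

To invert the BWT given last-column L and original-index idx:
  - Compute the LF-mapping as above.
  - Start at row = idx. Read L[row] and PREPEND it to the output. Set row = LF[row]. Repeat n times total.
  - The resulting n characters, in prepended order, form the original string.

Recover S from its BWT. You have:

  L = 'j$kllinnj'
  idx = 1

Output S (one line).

LF mapping: 2 0 4 5 6 1 7 8 3
Walk LF starting at row 1, prepending L[row]:
  step 1: row=1, L[1]='$', prepend. Next row=LF[1]=0
  step 2: row=0, L[0]='j', prepend. Next row=LF[0]=2
  step 3: row=2, L[2]='k', prepend. Next row=LF[2]=4
  step 4: row=4, L[4]='l', prepend. Next row=LF[4]=6
  step 5: row=6, L[6]='n', prepend. Next row=LF[6]=7
  step 6: row=7, L[7]='n', prepend. Next row=LF[7]=8
  step 7: row=8, L[8]='j', prepend. Next row=LF[8]=3
  step 8: row=3, L[3]='l', prepend. Next row=LF[3]=5
  step 9: row=5, L[5]='i', prepend. Next row=LF[5]=1
Reversed output: iljnnlkj$

Answer: iljnnlkj$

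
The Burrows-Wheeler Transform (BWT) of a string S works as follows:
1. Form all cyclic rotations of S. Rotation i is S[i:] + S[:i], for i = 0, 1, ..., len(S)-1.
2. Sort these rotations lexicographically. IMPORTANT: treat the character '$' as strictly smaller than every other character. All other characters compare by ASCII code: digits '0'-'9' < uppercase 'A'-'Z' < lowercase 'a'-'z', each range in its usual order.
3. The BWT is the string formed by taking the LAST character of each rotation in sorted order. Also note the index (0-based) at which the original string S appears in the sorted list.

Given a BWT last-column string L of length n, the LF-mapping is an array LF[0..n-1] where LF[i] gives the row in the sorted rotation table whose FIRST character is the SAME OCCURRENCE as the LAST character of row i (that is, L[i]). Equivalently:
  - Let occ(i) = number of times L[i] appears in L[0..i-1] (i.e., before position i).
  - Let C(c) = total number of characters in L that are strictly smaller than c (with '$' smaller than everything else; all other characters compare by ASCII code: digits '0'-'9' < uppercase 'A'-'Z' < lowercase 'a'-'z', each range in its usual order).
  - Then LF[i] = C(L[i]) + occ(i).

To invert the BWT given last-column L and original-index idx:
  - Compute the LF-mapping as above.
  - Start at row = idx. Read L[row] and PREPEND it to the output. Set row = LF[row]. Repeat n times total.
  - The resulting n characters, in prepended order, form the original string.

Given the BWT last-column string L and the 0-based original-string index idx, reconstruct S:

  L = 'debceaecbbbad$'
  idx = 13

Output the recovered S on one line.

LF mapping: 9 11 3 7 12 1 13 8 4 5 6 2 10 0
Walk LF starting at row 13, prepending L[row]:
  step 1: row=13, L[13]='$', prepend. Next row=LF[13]=0
  step 2: row=0, L[0]='d', prepend. Next row=LF[0]=9
  step 3: row=9, L[9]='b', prepend. Next row=LF[9]=5
  step 4: row=5, L[5]='a', prepend. Next row=LF[5]=1
  step 5: row=1, L[1]='e', prepend. Next row=LF[1]=11
  step 6: row=11, L[11]='a', prepend. Next row=LF[11]=2
  step 7: row=2, L[2]='b', prepend. Next row=LF[2]=3
  step 8: row=3, L[3]='c', prepend. Next row=LF[3]=7
  step 9: row=7, L[7]='c', prepend. Next row=LF[7]=8
  step 10: row=8, L[8]='b', prepend. Next row=LF[8]=4
  step 11: row=4, L[4]='e', prepend. Next row=LF[4]=12
  step 12: row=12, L[12]='d', prepend. Next row=LF[12]=10
  step 13: row=10, L[10]='b', prepend. Next row=LF[10]=6
  step 14: row=6, L[6]='e', prepend. Next row=LF[6]=13
Reversed output: ebdebccbaeabd$

Answer: ebdebccbaeabd$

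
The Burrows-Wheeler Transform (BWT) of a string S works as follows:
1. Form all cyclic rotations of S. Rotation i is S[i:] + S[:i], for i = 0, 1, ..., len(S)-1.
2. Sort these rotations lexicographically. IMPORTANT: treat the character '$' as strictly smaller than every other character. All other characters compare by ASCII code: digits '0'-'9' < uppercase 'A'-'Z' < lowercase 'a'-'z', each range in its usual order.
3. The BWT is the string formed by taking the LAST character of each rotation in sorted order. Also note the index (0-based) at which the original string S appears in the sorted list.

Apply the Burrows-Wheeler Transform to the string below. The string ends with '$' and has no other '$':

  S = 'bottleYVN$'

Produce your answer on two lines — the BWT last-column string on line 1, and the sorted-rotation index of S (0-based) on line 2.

All 10 rotations (rotation i = S[i:]+S[:i]):
  rot[0] = bottleYVN$
  rot[1] = ottleYVN$b
  rot[2] = ttleYVN$bo
  rot[3] = tleYVN$bot
  rot[4] = leYVN$bott
  rot[5] = eYVN$bottl
  rot[6] = YVN$bottle
  rot[7] = VN$bottleY
  rot[8] = N$bottleYV
  rot[9] = $bottleYVN
Sorted (with $ < everything):
  sorted[0] = $bottleYVN  (last char: 'N')
  sorted[1] = N$bottleYV  (last char: 'V')
  sorted[2] = VN$bottleY  (last char: 'Y')
  sorted[3] = YVN$bottle  (last char: 'e')
  sorted[4] = bottleYVN$  (last char: '$')
  sorted[5] = eYVN$bottl  (last char: 'l')
  sorted[6] = leYVN$bott  (last char: 't')
  sorted[7] = ottleYVN$b  (last char: 'b')
  sorted[8] = tleYVN$bot  (last char: 't')
  sorted[9] = ttleYVN$bo  (last char: 'o')
Last column: NVYe$ltbto
Original string S is at sorted index 4

Answer: NVYe$ltbto
4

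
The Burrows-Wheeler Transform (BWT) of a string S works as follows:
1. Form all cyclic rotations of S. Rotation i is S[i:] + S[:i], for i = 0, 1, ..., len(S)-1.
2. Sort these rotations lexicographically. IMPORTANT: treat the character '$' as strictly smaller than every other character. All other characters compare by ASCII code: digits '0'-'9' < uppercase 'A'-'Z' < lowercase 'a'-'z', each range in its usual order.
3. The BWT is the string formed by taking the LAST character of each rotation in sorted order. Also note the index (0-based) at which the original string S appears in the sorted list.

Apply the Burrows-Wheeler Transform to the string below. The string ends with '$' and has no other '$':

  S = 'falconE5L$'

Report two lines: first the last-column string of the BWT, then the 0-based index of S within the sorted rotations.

Answer: LEn5fl$aoc
6

Derivation:
All 10 rotations (rotation i = S[i:]+S[:i]):
  rot[0] = falconE5L$
  rot[1] = alconE5L$f
  rot[2] = lconE5L$fa
  rot[3] = conE5L$fal
  rot[4] = onE5L$falc
  rot[5] = nE5L$falco
  rot[6] = E5L$falcon
  rot[7] = 5L$falconE
  rot[8] = L$falconE5
  rot[9] = $falconE5L
Sorted (with $ < everything):
  sorted[0] = $falconE5L  (last char: 'L')
  sorted[1] = 5L$falconE  (last char: 'E')
  sorted[2] = E5L$falcon  (last char: 'n')
  sorted[3] = L$falconE5  (last char: '5')
  sorted[4] = alconE5L$f  (last char: 'f')
  sorted[5] = conE5L$fal  (last char: 'l')
  sorted[6] = falconE5L$  (last char: '$')
  sorted[7] = lconE5L$fa  (last char: 'a')
  sorted[8] = nE5L$falco  (last char: 'o')
  sorted[9] = onE5L$falc  (last char: 'c')
Last column: LEn5fl$aoc
Original string S is at sorted index 6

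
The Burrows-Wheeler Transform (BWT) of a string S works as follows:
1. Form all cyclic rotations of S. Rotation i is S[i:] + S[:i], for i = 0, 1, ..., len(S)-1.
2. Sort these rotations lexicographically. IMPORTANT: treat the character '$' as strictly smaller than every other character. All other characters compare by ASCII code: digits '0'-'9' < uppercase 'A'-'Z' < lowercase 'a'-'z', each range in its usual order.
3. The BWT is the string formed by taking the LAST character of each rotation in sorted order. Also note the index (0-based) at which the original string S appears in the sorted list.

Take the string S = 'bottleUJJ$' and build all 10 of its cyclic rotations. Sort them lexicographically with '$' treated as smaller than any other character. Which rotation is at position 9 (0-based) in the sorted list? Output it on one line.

Answer: ttleUJJ$bo

Derivation:
All 10 rotations (rotation i = S[i:]+S[:i]):
  rot[0] = bottleUJJ$
  rot[1] = ottleUJJ$b
  rot[2] = ttleUJJ$bo
  rot[3] = tleUJJ$bot
  rot[4] = leUJJ$bott
  rot[5] = eUJJ$bottl
  rot[6] = UJJ$bottle
  rot[7] = JJ$bottleU
  rot[8] = J$bottleUJ
  rot[9] = $bottleUJJ
Sorted (with $ < everything):
  sorted[0] = $bottleUJJ
  sorted[1] = J$bottleUJ
  sorted[2] = JJ$bottleU
  sorted[3] = UJJ$bottle
  sorted[4] = bottleUJJ$
  sorted[5] = eUJJ$bottl
  sorted[6] = leUJJ$bott
  sorted[7] = ottleUJJ$b
  sorted[8] = tleUJJ$bot
  sorted[9] = ttleUJJ$bo
sorted[9] = ttleUJJ$bo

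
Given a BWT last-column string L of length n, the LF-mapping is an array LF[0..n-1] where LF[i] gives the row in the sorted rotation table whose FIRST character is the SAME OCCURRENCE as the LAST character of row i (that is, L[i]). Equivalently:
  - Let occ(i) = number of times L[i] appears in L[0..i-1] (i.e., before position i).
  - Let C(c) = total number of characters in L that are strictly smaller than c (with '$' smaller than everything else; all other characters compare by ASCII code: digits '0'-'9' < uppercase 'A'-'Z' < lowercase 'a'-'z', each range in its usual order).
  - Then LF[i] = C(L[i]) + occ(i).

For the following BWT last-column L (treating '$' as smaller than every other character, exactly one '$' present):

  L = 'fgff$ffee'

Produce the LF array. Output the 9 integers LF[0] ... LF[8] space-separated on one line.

Answer: 3 8 4 5 0 6 7 1 2

Derivation:
Char counts: '$':1, 'e':2, 'f':5, 'g':1
C (first-col start): C('$')=0, C('e')=1, C('f')=3, C('g')=8
L[0]='f': occ=0, LF[0]=C('f')+0=3+0=3
L[1]='g': occ=0, LF[1]=C('g')+0=8+0=8
L[2]='f': occ=1, LF[2]=C('f')+1=3+1=4
L[3]='f': occ=2, LF[3]=C('f')+2=3+2=5
L[4]='$': occ=0, LF[4]=C('$')+0=0+0=0
L[5]='f': occ=3, LF[5]=C('f')+3=3+3=6
L[6]='f': occ=4, LF[6]=C('f')+4=3+4=7
L[7]='e': occ=0, LF[7]=C('e')+0=1+0=1
L[8]='e': occ=1, LF[8]=C('e')+1=1+1=2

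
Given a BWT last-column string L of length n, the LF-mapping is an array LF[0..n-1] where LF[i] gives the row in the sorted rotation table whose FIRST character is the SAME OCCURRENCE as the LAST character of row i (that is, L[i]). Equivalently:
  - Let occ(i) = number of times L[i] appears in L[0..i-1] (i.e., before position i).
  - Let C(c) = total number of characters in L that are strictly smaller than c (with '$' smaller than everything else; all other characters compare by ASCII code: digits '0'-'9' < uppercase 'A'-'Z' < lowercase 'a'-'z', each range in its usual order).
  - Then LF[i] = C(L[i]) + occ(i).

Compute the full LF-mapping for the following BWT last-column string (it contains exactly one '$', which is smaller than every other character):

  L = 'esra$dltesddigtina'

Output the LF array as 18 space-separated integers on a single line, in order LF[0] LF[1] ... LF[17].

Answer: 6 14 13 1 0 3 11 16 7 15 4 5 9 8 17 10 12 2

Derivation:
Char counts: '$':1, 'a':2, 'd':3, 'e':2, 'g':1, 'i':2, 'l':1, 'n':1, 'r':1, 's':2, 't':2
C (first-col start): C('$')=0, C('a')=1, C('d')=3, C('e')=6, C('g')=8, C('i')=9, C('l')=11, C('n')=12, C('r')=13, C('s')=14, C('t')=16
L[0]='e': occ=0, LF[0]=C('e')+0=6+0=6
L[1]='s': occ=0, LF[1]=C('s')+0=14+0=14
L[2]='r': occ=0, LF[2]=C('r')+0=13+0=13
L[3]='a': occ=0, LF[3]=C('a')+0=1+0=1
L[4]='$': occ=0, LF[4]=C('$')+0=0+0=0
L[5]='d': occ=0, LF[5]=C('d')+0=3+0=3
L[6]='l': occ=0, LF[6]=C('l')+0=11+0=11
L[7]='t': occ=0, LF[7]=C('t')+0=16+0=16
L[8]='e': occ=1, LF[8]=C('e')+1=6+1=7
L[9]='s': occ=1, LF[9]=C('s')+1=14+1=15
L[10]='d': occ=1, LF[10]=C('d')+1=3+1=4
L[11]='d': occ=2, LF[11]=C('d')+2=3+2=5
L[12]='i': occ=0, LF[12]=C('i')+0=9+0=9
L[13]='g': occ=0, LF[13]=C('g')+0=8+0=8
L[14]='t': occ=1, LF[14]=C('t')+1=16+1=17
L[15]='i': occ=1, LF[15]=C('i')+1=9+1=10
L[16]='n': occ=0, LF[16]=C('n')+0=12+0=12
L[17]='a': occ=1, LF[17]=C('a')+1=1+1=2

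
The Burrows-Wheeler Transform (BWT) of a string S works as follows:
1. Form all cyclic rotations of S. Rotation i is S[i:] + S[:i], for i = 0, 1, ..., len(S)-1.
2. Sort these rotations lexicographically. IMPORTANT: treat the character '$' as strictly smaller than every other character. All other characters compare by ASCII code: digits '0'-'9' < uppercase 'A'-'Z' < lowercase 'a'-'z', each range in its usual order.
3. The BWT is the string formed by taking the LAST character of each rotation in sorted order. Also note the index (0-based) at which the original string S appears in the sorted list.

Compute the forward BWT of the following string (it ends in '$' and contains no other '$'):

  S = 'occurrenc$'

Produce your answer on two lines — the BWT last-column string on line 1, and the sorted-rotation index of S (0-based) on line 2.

Answer: cnocre$ruc
6

Derivation:
All 10 rotations (rotation i = S[i:]+S[:i]):
  rot[0] = occurrenc$
  rot[1] = ccurrenc$o
  rot[2] = currenc$oc
  rot[3] = urrenc$occ
  rot[4] = rrenc$occu
  rot[5] = renc$occur
  rot[6] = enc$occurr
  rot[7] = nc$occurre
  rot[8] = c$occurren
  rot[9] = $occurrenc
Sorted (with $ < everything):
  sorted[0] = $occurrenc  (last char: 'c')
  sorted[1] = c$occurren  (last char: 'n')
  sorted[2] = ccurrenc$o  (last char: 'o')
  sorted[3] = currenc$oc  (last char: 'c')
  sorted[4] = enc$occurr  (last char: 'r')
  sorted[5] = nc$occurre  (last char: 'e')
  sorted[6] = occurrenc$  (last char: '$')
  sorted[7] = renc$occur  (last char: 'r')
  sorted[8] = rrenc$occu  (last char: 'u')
  sorted[9] = urrenc$occ  (last char: 'c')
Last column: cnocre$ruc
Original string S is at sorted index 6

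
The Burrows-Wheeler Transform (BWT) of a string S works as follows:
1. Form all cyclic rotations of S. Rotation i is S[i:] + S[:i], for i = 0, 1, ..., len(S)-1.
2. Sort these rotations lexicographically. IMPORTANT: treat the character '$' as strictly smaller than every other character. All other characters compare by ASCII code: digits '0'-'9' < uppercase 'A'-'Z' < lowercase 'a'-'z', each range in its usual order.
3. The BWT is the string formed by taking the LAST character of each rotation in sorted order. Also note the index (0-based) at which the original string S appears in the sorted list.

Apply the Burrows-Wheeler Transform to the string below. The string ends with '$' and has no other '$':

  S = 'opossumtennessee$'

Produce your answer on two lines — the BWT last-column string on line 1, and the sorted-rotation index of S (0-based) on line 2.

All 17 rotations (rotation i = S[i:]+S[:i]):
  rot[0] = opossumtennessee$
  rot[1] = possumtennessee$o
  rot[2] = ossumtennessee$op
  rot[3] = ssumtennessee$opo
  rot[4] = sumtennessee$opos
  rot[5] = umtennessee$oposs
  rot[6] = mtennessee$opossu
  rot[7] = tennessee$opossum
  rot[8] = ennessee$opossumt
  rot[9] = nnessee$opossumte
  rot[10] = nessee$opossumten
  rot[11] = essee$opossumtenn
  rot[12] = ssee$opossumtenne
  rot[13] = see$opossumtennes
  rot[14] = ee$opossumtenness
  rot[15] = e$opossumtennesse
  rot[16] = $opossumtennessee
Sorted (with $ < everything):
  sorted[0] = $opossumtennessee  (last char: 'e')
  sorted[1] = e$opossumtennesse  (last char: 'e')
  sorted[2] = ee$opossumtenness  (last char: 's')
  sorted[3] = ennessee$opossumt  (last char: 't')
  sorted[4] = essee$opossumtenn  (last char: 'n')
  sorted[5] = mtennessee$opossu  (last char: 'u')
  sorted[6] = nessee$opossumten  (last char: 'n')
  sorted[7] = nnessee$opossumte  (last char: 'e')
  sorted[8] = opossumtennessee$  (last char: '$')
  sorted[9] = ossumtennessee$op  (last char: 'p')
  sorted[10] = possumtennessee$o  (last char: 'o')
  sorted[11] = see$opossumtennes  (last char: 's')
  sorted[12] = ssee$opossumtenne  (last char: 'e')
  sorted[13] = ssumtennessee$opo  (last char: 'o')
  sorted[14] = sumtennessee$opos  (last char: 's')
  sorted[15] = tennessee$opossum  (last char: 'm')
  sorted[16] = umtennessee$oposs  (last char: 's')
Last column: eestnune$poseosms
Original string S is at sorted index 8

Answer: eestnune$poseosms
8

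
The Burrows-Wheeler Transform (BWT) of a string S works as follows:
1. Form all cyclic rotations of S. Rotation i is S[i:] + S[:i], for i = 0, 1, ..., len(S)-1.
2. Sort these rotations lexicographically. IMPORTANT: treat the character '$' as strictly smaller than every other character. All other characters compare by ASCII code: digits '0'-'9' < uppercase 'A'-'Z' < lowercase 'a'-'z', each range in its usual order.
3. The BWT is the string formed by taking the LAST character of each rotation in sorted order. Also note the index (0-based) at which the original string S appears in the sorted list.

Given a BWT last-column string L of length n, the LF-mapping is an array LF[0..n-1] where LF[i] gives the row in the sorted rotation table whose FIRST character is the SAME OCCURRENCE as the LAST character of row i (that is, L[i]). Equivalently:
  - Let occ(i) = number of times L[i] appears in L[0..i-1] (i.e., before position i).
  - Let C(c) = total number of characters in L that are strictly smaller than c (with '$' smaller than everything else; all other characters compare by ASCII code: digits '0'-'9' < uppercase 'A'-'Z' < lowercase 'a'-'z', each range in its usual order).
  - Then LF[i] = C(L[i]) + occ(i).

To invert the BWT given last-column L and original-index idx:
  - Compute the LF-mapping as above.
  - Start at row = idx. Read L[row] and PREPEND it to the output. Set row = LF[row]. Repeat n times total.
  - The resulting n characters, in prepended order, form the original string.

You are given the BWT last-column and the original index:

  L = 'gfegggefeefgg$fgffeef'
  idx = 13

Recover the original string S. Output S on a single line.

LF mapping: 14 7 1 15 16 17 2 8 3 4 9 18 19 0 10 20 11 12 5 6 13
Walk LF starting at row 13, prepending L[row]:
  step 1: row=13, L[13]='$', prepend. Next row=LF[13]=0
  step 2: row=0, L[0]='g', prepend. Next row=LF[0]=14
  step 3: row=14, L[14]='f', prepend. Next row=LF[14]=10
  step 4: row=10, L[10]='f', prepend. Next row=LF[10]=9
  step 5: row=9, L[9]='e', prepend. Next row=LF[9]=4
  step 6: row=4, L[4]='g', prepend. Next row=LF[4]=16
  step 7: row=16, L[16]='f', prepend. Next row=LF[16]=11
  step 8: row=11, L[11]='g', prepend. Next row=LF[11]=18
  step 9: row=18, L[18]='e', prepend. Next row=LF[18]=5
  step 10: row=5, L[5]='g', prepend. Next row=LF[5]=17
  step 11: row=17, L[17]='f', prepend. Next row=LF[17]=12
  step 12: row=12, L[12]='g', prepend. Next row=LF[12]=19
  step 13: row=19, L[19]='e', prepend. Next row=LF[19]=6
  step 14: row=6, L[6]='e', prepend. Next row=LF[6]=2
  step 15: row=2, L[2]='e', prepend. Next row=LF[2]=1
  step 16: row=1, L[1]='f', prepend. Next row=LF[1]=7
  step 17: row=7, L[7]='f', prepend. Next row=LF[7]=8
  step 18: row=8, L[8]='e', prepend. Next row=LF[8]=3
  step 19: row=3, L[3]='g', prepend. Next row=LF[3]=15
  step 20: row=15, L[15]='g', prepend. Next row=LF[15]=20
  step 21: row=20, L[20]='f', prepend. Next row=LF[20]=13
Reversed output: fggeffeeegfgegfgeffg$

Answer: fggeffeeegfgegfgeffg$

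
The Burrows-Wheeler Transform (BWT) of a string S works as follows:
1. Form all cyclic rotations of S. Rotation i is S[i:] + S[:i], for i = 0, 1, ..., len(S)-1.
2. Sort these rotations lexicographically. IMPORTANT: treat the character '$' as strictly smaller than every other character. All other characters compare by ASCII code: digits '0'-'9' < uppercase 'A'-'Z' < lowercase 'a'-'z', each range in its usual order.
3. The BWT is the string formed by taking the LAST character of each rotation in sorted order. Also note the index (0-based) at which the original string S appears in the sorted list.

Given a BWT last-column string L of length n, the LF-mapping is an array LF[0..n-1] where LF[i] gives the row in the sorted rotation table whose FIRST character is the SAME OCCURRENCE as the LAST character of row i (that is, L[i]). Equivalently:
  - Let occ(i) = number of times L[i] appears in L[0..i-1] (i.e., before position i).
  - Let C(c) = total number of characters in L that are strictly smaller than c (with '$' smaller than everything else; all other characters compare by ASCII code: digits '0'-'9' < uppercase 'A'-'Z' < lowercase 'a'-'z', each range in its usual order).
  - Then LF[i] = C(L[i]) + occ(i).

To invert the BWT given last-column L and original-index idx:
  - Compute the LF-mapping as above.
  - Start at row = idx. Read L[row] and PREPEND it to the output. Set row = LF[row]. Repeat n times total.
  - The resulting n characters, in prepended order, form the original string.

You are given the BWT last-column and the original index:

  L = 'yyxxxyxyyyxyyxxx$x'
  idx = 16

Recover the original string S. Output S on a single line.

LF mapping: 10 11 1 2 3 12 4 13 14 15 5 16 17 6 7 8 0 9
Walk LF starting at row 16, prepending L[row]:
  step 1: row=16, L[16]='$', prepend. Next row=LF[16]=0
  step 2: row=0, L[0]='y', prepend. Next row=LF[0]=10
  step 3: row=10, L[10]='x', prepend. Next row=LF[10]=5
  step 4: row=5, L[5]='y', prepend. Next row=LF[5]=12
  step 5: row=12, L[12]='y', prepend. Next row=LF[12]=17
  step 6: row=17, L[17]='x', prepend. Next row=LF[17]=9
  step 7: row=9, L[9]='y', prepend. Next row=LF[9]=15
  step 8: row=15, L[15]='x', prepend. Next row=LF[15]=8
  step 9: row=8, L[8]='y', prepend. Next row=LF[8]=14
  step 10: row=14, L[14]='x', prepend. Next row=LF[14]=7
  step 11: row=7, L[7]='y', prepend. Next row=LF[7]=13
  step 12: row=13, L[13]='x', prepend. Next row=LF[13]=6
  step 13: row=6, L[6]='x', prepend. Next row=LF[6]=4
  step 14: row=4, L[4]='x', prepend. Next row=LF[4]=3
  step 15: row=3, L[3]='x', prepend. Next row=LF[3]=2
  step 16: row=2, L[2]='x', prepend. Next row=LF[2]=1
  step 17: row=1, L[1]='y', prepend. Next row=LF[1]=11
  step 18: row=11, L[11]='y', prepend. Next row=LF[11]=16
Reversed output: yyxxxxxyxyxyxyyxy$

Answer: yyxxxxxyxyxyxyyxy$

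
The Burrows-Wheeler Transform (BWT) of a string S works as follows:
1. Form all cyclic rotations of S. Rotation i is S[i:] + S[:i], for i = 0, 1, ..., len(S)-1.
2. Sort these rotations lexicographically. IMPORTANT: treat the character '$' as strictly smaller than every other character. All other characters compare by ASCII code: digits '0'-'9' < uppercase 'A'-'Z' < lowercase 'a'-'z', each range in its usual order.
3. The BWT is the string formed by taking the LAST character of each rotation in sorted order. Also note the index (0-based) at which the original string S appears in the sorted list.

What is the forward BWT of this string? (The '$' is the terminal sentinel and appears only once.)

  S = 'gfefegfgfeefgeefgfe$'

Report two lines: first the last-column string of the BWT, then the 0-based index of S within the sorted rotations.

Answer: effgfeefgggeeegfff$e
18

Derivation:
All 20 rotations (rotation i = S[i:]+S[:i]):
  rot[0] = gfefegfgfeefgeefgfe$
  rot[1] = fefegfgfeefgeefgfe$g
  rot[2] = efegfgfeefgeefgfe$gf
  rot[3] = fegfgfeefgeefgfe$gfe
  rot[4] = egfgfeefgeefgfe$gfef
  rot[5] = gfgfeefgeefgfe$gfefe
  rot[6] = fgfeefgeefgfe$gfefeg
  rot[7] = gfeefgeefgfe$gfefegf
  rot[8] = feefgeefgfe$gfefegfg
  rot[9] = eefgeefgfe$gfefegfgf
  rot[10] = efgeefgfe$gfefegfgfe
  rot[11] = fgeefgfe$gfefegfgfee
  rot[12] = geefgfe$gfefegfgfeef
  rot[13] = eefgfe$gfefegfgfeefg
  rot[14] = efgfe$gfefegfgfeefge
  rot[15] = fgfe$gfefegfgfeefgee
  rot[16] = gfe$gfefegfgfeefgeef
  rot[17] = fe$gfefegfgfeefgeefg
  rot[18] = e$gfefegfgfeefgeefgf
  rot[19] = $gfefegfgfeefgeefgfe
Sorted (with $ < everything):
  sorted[0] = $gfefegfgfeefgeefgfe  (last char: 'e')
  sorted[1] = e$gfefegfgfeefgeefgf  (last char: 'f')
  sorted[2] = eefgeefgfe$gfefegfgf  (last char: 'f')
  sorted[3] = eefgfe$gfefegfgfeefg  (last char: 'g')
  sorted[4] = efegfgfeefgeefgfe$gf  (last char: 'f')
  sorted[5] = efgeefgfe$gfefegfgfe  (last char: 'e')
  sorted[6] = efgfe$gfefegfgfeefge  (last char: 'e')
  sorted[7] = egfgfeefgeefgfe$gfef  (last char: 'f')
  sorted[8] = fe$gfefegfgfeefgeefg  (last char: 'g')
  sorted[9] = feefgeefgfe$gfefegfg  (last char: 'g')
  sorted[10] = fefegfgfeefgeefgfe$g  (last char: 'g')
  sorted[11] = fegfgfeefgeefgfe$gfe  (last char: 'e')
  sorted[12] = fgeefgfe$gfefegfgfee  (last char: 'e')
  sorted[13] = fgfe$gfefegfgfeefgee  (last char: 'e')
  sorted[14] = fgfeefgeefgfe$gfefeg  (last char: 'g')
  sorted[15] = geefgfe$gfefegfgfeef  (last char: 'f')
  sorted[16] = gfe$gfefegfgfeefgeef  (last char: 'f')
  sorted[17] = gfeefgeefgfe$gfefegf  (last char: 'f')
  sorted[18] = gfefegfgfeefgeefgfe$  (last char: '$')
  sorted[19] = gfgfeefgeefgfe$gfefe  (last char: 'e')
Last column: effgfeefgggeeegfff$e
Original string S is at sorted index 18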